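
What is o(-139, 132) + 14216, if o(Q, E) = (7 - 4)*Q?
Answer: 13799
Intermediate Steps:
o(Q, E) = 3*Q
o(-139, 132) + 14216 = 3*(-139) + 14216 = -417 + 14216 = 13799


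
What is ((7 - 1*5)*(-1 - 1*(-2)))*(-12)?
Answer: -24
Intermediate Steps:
((7 - 1*5)*(-1 - 1*(-2)))*(-12) = ((7 - 5)*(-1 + 2))*(-12) = (2*1)*(-12) = 2*(-12) = -24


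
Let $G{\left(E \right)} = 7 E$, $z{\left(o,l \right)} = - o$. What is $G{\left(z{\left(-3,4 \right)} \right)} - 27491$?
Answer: $-27470$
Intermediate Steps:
$G{\left(z{\left(-3,4 \right)} \right)} - 27491 = 7 \left(\left(-1\right) \left(-3\right)\right) - 27491 = 7 \cdot 3 - 27491 = 21 - 27491 = -27470$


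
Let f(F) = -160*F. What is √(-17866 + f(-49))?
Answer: 3*I*√1114 ≈ 100.13*I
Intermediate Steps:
√(-17866 + f(-49)) = √(-17866 - 160*(-49)) = √(-17866 + 7840) = √(-10026) = 3*I*√1114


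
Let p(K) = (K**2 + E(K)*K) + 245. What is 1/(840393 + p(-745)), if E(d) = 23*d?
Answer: 1/14161238 ≈ 7.0615e-8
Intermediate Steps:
p(K) = 245 + 24*K**2 (p(K) = (K**2 + (23*K)*K) + 245 = (K**2 + 23*K**2) + 245 = 24*K**2 + 245 = 245 + 24*K**2)
1/(840393 + p(-745)) = 1/(840393 + (245 + 24*(-745)**2)) = 1/(840393 + (245 + 24*555025)) = 1/(840393 + (245 + 13320600)) = 1/(840393 + 13320845) = 1/14161238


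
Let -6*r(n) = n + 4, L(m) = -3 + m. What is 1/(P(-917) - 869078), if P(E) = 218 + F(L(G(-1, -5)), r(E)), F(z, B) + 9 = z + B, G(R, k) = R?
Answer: -6/5212325 ≈ -1.1511e-6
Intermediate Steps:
r(n) = -2/3 - n/6 (r(n) = -(n + 4)/6 = -(4 + n)/6 = -2/3 - n/6)
F(z, B) = -9 + B + z (F(z, B) = -9 + (z + B) = -9 + (B + z) = -9 + B + z)
P(E) = 613/3 - E/6 (P(E) = 218 + (-9 + (-2/3 - E/6) + (-3 - 1)) = 218 + (-9 + (-2/3 - E/6) - 4) = 218 + (-41/3 - E/6) = 613/3 - E/6)
1/(P(-917) - 869078) = 1/((613/3 - 1/6*(-917)) - 869078) = 1/((613/3 + 917/6) - 869078) = 1/(2143/6 - 869078) = 1/(-5212325/6) = -6/5212325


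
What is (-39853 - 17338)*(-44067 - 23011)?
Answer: 3836257898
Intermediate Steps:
(-39853 - 17338)*(-44067 - 23011) = -57191*(-67078) = 3836257898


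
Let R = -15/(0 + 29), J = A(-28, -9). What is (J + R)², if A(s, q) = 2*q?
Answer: 288369/841 ≈ 342.89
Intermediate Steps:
J = -18 (J = 2*(-9) = -18)
R = -15/29 ≈ -0.51724
(J + R)² = (-18 - 15/29)² = (-537/29)² = 288369/841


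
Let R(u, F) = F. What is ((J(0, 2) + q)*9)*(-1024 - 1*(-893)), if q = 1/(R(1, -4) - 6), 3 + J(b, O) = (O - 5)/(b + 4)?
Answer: 90783/20 ≈ 4539.1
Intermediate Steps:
J(b, O) = -3 + (-5 + O)/(4 + b) (J(b, O) = -3 + (O - 5)/(b + 4) = -3 + (-5 + O)/(4 + b))
q = -⅒ (q = 1/(-4 - 6) = 1/(-10) = -⅒ ≈ -0.10000)
((J(0, 2) + q)*9)*(-1024 - 1*(-893)) = (((-17 + 2 - 3*0)/(4 + 0) - ⅒)*9)*(-1024 - 1*(-893)) = (((-17 + 2 + 0)/4 - ⅒)*9)*(-1024 + 893) = (((¼)*(-15) - ⅒)*9)*(-131) = ((-15/4 - ⅒)*9)*(-131) = -77/20*9*(-131) = -693/20*(-131) = 90783/20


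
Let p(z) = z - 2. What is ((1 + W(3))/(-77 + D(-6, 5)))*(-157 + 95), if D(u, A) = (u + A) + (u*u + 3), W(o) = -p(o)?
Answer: 0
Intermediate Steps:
p(z) = -2 + z
W(o) = 2 - o (W(o) = -(-2 + o) = 2 - o)
D(u, A) = 3 + A + u + u² (D(u, A) = (A + u) + (u² + 3) = (A + u) + (3 + u²) = 3 + A + u + u²)
((1 + W(3))/(-77 + D(-6, 5)))*(-157 + 95) = ((1 + (2 - 1*3))/(-77 + (3 + 5 - 6 + (-6)²)))*(-157 + 95) = ((1 + (2 - 3))/(-77 + (3 + 5 - 6 + 36)))*(-62) = ((1 - 1)/(-77 + 38))*(-62) = (0/(-39))*(-62) = (0*(-1/39))*(-62) = 0*(-62) = 0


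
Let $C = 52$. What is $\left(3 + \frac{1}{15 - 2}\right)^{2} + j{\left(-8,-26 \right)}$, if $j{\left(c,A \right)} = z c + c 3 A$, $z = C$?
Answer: $\frac{36752}{169} \approx 217.47$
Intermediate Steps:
$z = 52$
$j{\left(c,A \right)} = 52 c + 3 A c$ ($j{\left(c,A \right)} = 52 c + c 3 A = 52 c + 3 c A = 52 c + 3 A c$)
$\left(3 + \frac{1}{15 - 2}\right)^{2} + j{\left(-8,-26 \right)} = \left(3 + \frac{1}{15 - 2}\right)^{2} - 8 \left(52 + 3 \left(-26\right)\right) = \left(3 + \frac{1}{13}\right)^{2} - 8 \left(52 - 78\right) = \left(3 + \frac{1}{13}\right)^{2} - -208 = \left(\frac{40}{13}\right)^{2} + 208 = \frac{1600}{169} + 208 = \frac{36752}{169}$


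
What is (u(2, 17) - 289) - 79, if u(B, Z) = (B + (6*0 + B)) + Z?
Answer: -347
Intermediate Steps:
u(B, Z) = Z + 2*B (u(B, Z) = (B + (0 + B)) + Z = (B + B) + Z = 2*B + Z = Z + 2*B)
(u(2, 17) - 289) - 79 = ((17 + 2*2) - 289) - 79 = ((17 + 4) - 289) - 79 = (21 - 289) - 79 = -268 - 79 = -347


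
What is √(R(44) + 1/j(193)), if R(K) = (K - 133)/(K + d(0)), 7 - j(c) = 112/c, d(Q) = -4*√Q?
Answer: I*√1387145991/27258 ≈ 1.3664*I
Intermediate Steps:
j(c) = 7 - 112/c
R(K) = (-133 + K)/K (R(K) = (K - 133)/(K - 4*√0) = (-133 + K)/(K - 4*0) = (-133 + K)/(K + 0) = (-133 + K)/K)
√(R(44) + 1/j(193)) = √((-133 + 44)/44 + 1/(7 - 112/193)) = √((1/44)*(-89) + 1/(7 - 112*1/193)) = √(-89/44 + 1/(7 - 112/193)) = √(-89/44 + 1/(1239/193)) = √(-89/44 + 193/1239) = √(-101779/54516) = I*√1387145991/27258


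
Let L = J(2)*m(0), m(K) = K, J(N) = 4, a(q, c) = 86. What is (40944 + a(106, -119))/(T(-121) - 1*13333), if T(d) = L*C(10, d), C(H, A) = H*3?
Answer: -41030/13333 ≈ -3.0773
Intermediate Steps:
C(H, A) = 3*H
L = 0 (L = 4*0 = 0)
T(d) = 0 (T(d) = 0*(3*10) = 0*30 = 0)
(40944 + a(106, -119))/(T(-121) - 1*13333) = (40944 + 86)/(0 - 1*13333) = 41030/(0 - 13333) = 41030/(-13333) = 41030*(-1/13333) = -41030/13333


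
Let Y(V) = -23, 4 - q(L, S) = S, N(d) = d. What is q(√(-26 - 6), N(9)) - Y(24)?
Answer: 18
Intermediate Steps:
q(L, S) = 4 - S
q(√(-26 - 6), N(9)) - Y(24) = (4 - 1*9) - 1*(-23) = (4 - 9) + 23 = -5 + 23 = 18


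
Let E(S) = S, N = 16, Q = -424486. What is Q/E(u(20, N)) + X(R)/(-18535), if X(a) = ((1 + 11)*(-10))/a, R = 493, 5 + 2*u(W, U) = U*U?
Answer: -1551539621548/458715301 ≈ -3382.4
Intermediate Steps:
u(W, U) = -5/2 + U²/2 (u(W, U) = -5/2 + (U*U)/2 = -5/2 + U²/2)
X(a) = -120/a (X(a) = (12*(-10))/a = -120/a)
Q/E(u(20, N)) + X(R)/(-18535) = -424486/(-5/2 + (½)*16²) - 120/493/(-18535) = -424486/(-5/2 + (½)*256) - 120*1/493*(-1/18535) = -424486/(-5/2 + 128) - 120/493*(-1/18535) = -424486/251/2 + 24/1827551 = -424486*2/251 + 24/1827551 = -848972/251 + 24/1827551 = -1551539621548/458715301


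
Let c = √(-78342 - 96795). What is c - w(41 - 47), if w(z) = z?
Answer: 6 + I*√175137 ≈ 6.0 + 418.49*I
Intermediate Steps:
c = I*√175137 (c = √(-175137) = I*√175137 ≈ 418.49*I)
c - w(41 - 47) = I*√175137 - (41 - 47) = I*√175137 - 1*(-6) = I*√175137 + 6 = 6 + I*√175137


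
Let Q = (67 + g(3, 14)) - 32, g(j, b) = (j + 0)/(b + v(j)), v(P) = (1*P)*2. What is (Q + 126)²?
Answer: 10387729/400 ≈ 25969.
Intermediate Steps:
v(P) = 2*P (v(P) = P*2 = 2*P)
g(j, b) = j/(b + 2*j) (g(j, b) = (j + 0)/(b + 2*j) = j/(b + 2*j))
Q = 703/20 (Q = (67 + 3/(14 + 2*3)) - 32 = (67 + 3/(14 + 6)) - 32 = (67 + 3/20) - 32 = 1343/20 - 32 = 703/20 ≈ 35.150)
(Q + 126)² = (703/20 + 126)² = (3223/20)² = 10387729/400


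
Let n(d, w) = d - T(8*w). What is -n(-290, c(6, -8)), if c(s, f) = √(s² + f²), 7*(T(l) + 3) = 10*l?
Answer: 2809/7 ≈ 401.29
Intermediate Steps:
T(l) = -3 + 10*l/7 (T(l) = -3 + (10*l)/7 = -3 + 10*l/7)
c(s, f) = √(f² + s²)
n(d, w) = 3 + d - 80*w/7 (n(d, w) = d - (-3 + 10*(8*w)/7) = d - (-3 + 80*w/7) = d + (3 - 80*w/7) = 3 + d - 80*w/7)
-n(-290, c(6, -8)) = -(3 - 290 - 80*√((-8)² + 6²)/7) = -(3 - 290 - 80*√(64 + 36)/7) = -(3 - 290 - 80*√100/7) = -(3 - 290 - 80/7*10) = -(3 - 290 - 800/7) = -1*(-2809/7) = 2809/7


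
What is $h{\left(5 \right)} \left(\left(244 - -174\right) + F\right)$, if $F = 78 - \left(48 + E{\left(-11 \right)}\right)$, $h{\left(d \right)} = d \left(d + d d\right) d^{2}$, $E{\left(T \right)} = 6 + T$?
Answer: $1698750$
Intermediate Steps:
$h{\left(d \right)} = d^{3} \left(d + d^{2}\right)$ ($h{\left(d \right)} = d \left(d + d^{2}\right) d^{2} = d^{3} \left(d + d^{2}\right)$)
$F = 35$ ($F = 78 - 43 = 35$)
$h{\left(5 \right)} \left(\left(244 - -174\right) + F\right) = 5^{4} \left(1 + 5\right) \left(\left(244 - -174\right) + 35\right) = 625 \cdot 6 \left(\left(244 + 174\right) + 35\right) = 3750 \left(418 + 35\right) = 3750 \cdot 453 = 1698750$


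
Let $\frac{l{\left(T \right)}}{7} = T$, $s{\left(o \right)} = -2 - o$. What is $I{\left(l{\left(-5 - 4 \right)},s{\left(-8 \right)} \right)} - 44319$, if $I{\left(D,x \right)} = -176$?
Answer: $-44495$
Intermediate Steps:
$l{\left(T \right)} = 7 T$
$I{\left(l{\left(-5 - 4 \right)},s{\left(-8 \right)} \right)} - 44319 = -176 - 44319 = -44495$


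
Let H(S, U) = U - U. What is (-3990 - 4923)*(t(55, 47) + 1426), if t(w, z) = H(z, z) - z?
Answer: -12291027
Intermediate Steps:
H(S, U) = 0
t(w, z) = -z (t(w, z) = 0 - z = -z)
(-3990 - 4923)*(t(55, 47) + 1426) = (-3990 - 4923)*(-1*47 + 1426) = -8913*(-47 + 1426) = -8913*1379 = -12291027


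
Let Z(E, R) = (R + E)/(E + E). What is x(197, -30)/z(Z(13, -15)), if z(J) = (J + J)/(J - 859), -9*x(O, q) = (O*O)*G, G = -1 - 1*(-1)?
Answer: 0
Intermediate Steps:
G = 0 (G = -1 + 1 = 0)
x(O, q) = 0 (x(O, q) = -O*O*0/9 = -O**2*0/9 = -1/9*0 = 0)
Z(E, R) = (E + R)/(2*E) (Z(E, R) = (E + R)/((2*E)) = (E + R)*(1/(2*E)) = (E + R)/(2*E))
z(J) = 2*J/(-859 + J) (z(J) = (2*J)/(-859 + J) = 2*J/(-859 + J))
x(197, -30)/z(Z(13, -15)) = 0/((2*((1/2)*(13 - 15)/13)/(-859 + (1/2)*(13 - 15)/13))) = 0/((2*((1/2)*(1/13)*(-2))/(-859 + (1/2)*(1/13)*(-2)))) = 0/((2*(-1/13)/(-859 - 1/13))) = 0/((2*(-1/13)/(-11168/13))) = 0/((2*(-1/13)*(-13/11168))) = 0/(1/5584) = 0*5584 = 0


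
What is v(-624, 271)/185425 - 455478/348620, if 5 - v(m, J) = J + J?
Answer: -8464421709/6464286350 ≈ -1.3094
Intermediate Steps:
v(m, J) = 5 - 2*J (v(m, J) = 5 - (J + J) = 5 - 2*J)
v(-624, 271)/185425 - 455478/348620 = (5 - 2*271)/185425 - 455478/348620 = (5 - 542)*(1/185425) - 455478*1/348620 = -537*1/185425 - 227739/174310 = -537/185425 - 227739/174310 = -8464421709/6464286350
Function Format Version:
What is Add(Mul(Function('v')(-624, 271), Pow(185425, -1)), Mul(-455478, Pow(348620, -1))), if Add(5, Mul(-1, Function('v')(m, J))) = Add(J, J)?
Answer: Rational(-8464421709, 6464286350) ≈ -1.3094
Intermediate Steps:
Function('v')(m, J) = Add(5, Mul(-2, J)) (Function('v')(m, J) = Add(5, Mul(-1, Add(J, J))) = Add(5, Mul(-1, Mul(2, J))) = Add(5, Mul(-2, J)))
Add(Mul(Function('v')(-624, 271), Pow(185425, -1)), Mul(-455478, Pow(348620, -1))) = Add(Mul(Add(5, Mul(-2, 271)), Pow(185425, -1)), Mul(-455478, Pow(348620, -1))) = Add(Mul(Add(5, -542), Rational(1, 185425)), Mul(-455478, Rational(1, 348620))) = Add(Mul(-537, Rational(1, 185425)), Rational(-227739, 174310)) = Add(Rational(-537, 185425), Rational(-227739, 174310)) = Rational(-8464421709, 6464286350)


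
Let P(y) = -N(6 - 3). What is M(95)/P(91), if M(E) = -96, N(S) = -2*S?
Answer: -16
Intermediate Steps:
P(y) = 6 (P(y) = -(-2)*(6 - 3) = -(-2)*3 = -1*(-6) = 6)
M(95)/P(91) = -96/6 = -96*1/6 = -16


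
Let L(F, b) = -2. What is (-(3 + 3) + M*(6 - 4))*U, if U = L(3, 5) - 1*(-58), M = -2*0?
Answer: -336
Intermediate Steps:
M = 0
U = 56 (U = -2 - 1*(-58) = -2 + 58 = 56)
(-(3 + 3) + M*(6 - 4))*U = (-(3 + 3) + 0*(6 - 4))*56 = (-1*6 + 0*2)*56 = (-6 + 0)*56 = -6*56 = -336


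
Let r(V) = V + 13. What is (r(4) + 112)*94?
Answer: 12126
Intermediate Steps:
r(V) = 13 + V
(r(4) + 112)*94 = ((13 + 4) + 112)*94 = (17 + 112)*94 = 129*94 = 12126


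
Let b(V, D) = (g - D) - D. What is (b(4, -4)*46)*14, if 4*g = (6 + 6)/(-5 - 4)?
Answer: 14812/3 ≈ 4937.3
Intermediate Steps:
g = -⅓ (g = ((6 + 6)/(-5 - 4))/4 = (12/(-9))/4 = (12*(-⅑))/4 = (¼)*(-4/3) = -⅓ ≈ -0.33333)
b(V, D) = -⅓ - 2*D (b(V, D) = (-⅓ - D) - D = -⅓ - 2*D)
(b(4, -4)*46)*14 = ((-⅓ - 2*(-4))*46)*14 = ((-⅓ + 8)*46)*14 = ((23/3)*46)*14 = (1058/3)*14 = 14812/3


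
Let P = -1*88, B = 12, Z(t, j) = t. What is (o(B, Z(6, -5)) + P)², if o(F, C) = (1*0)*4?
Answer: 7744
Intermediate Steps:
o(F, C) = 0 (o(F, C) = 0*4 = 0)
P = -88
(o(B, Z(6, -5)) + P)² = (0 - 88)² = (-88)² = 7744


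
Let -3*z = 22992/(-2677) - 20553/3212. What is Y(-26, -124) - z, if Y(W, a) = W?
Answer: -266518519/8598524 ≈ -30.996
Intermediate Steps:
z = 42956895/8598524 (z = -(22992/(-2677) - 20553/3212)/3 = -(22992*(-1/2677) - 20553*1/3212)/3 = -(-22992/2677 - 20553/3212)/3 = -⅓*(-128870685/8598524) = 42956895/8598524 ≈ 4.9958)
Y(-26, -124) - z = -26 - 1*42956895/8598524 = -26 - 42956895/8598524 = -266518519/8598524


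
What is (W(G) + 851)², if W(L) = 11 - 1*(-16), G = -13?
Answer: 770884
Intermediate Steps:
W(L) = 27 (W(L) = 11 + 16 = 27)
(W(G) + 851)² = (27 + 851)² = 878² = 770884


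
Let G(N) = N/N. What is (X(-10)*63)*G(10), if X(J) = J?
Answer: -630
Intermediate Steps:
G(N) = 1
(X(-10)*63)*G(10) = -10*63*1 = -630*1 = -630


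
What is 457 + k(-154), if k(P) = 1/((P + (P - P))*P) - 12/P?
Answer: 10840061/23716 ≈ 457.08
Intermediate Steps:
k(P) = P⁻² - 12/P (k(P) = 1/((P + 0)*P) - 12/P = 1/(P*P) - 12/P = P⁻² - 12/P)
457 + k(-154) = 457 + (1 - 12*(-154))/(-154)² = 457 + (1 + 1848)/23716 = 457 + (1/23716)*1849 = 457 + 1849/23716 = 10840061/23716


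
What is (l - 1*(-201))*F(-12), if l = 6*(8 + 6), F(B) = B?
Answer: -3420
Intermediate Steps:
l = 84 (l = 6*14 = 84)
(l - 1*(-201))*F(-12) = (84 - 1*(-201))*(-12) = (84 + 201)*(-12) = 285*(-12) = -3420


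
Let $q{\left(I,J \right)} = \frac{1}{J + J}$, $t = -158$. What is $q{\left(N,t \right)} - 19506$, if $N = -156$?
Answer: $- \frac{6163897}{316} \approx -19506.0$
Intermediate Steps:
$q{\left(I,J \right)} = \frac{1}{2 J}$
$q{\left(N,t \right)} - 19506 = \frac{1}{2 \left(-158\right)} - 19506 = \frac{1}{2} \left(- \frac{1}{158}\right) - 19506 = - \frac{1}{316} - 19506 = - \frac{6163897}{316}$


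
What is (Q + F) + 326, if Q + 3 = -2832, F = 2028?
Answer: -481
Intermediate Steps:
Q = -2835 (Q = -3 - 2832 = -2835)
(Q + F) + 326 = (-2835 + 2028) + 326 = -807 + 326 = -481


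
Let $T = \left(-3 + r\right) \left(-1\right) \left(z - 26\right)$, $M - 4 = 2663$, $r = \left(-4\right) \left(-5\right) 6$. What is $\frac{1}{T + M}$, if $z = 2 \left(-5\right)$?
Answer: $\frac{1}{6879} \approx 0.00014537$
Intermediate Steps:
$z = -10$
$r = 120$ ($r = 20 \cdot 6 = 120$)
$M = 2667$ ($M = 4 + 2663 = 2667$)
$T = 4212$ ($T = \left(-3 + 120\right) \left(-1\right) \left(-10 - 26\right) = 117 \left(-1\right) \left(-36\right) = \left(-117\right) \left(-36\right) = 4212$)
$\frac{1}{T + M} = \frac{1}{4212 + 2667} = \frac{1}{6879}$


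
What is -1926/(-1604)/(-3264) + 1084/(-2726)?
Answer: -473373715/1189321088 ≈ -0.39802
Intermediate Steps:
-1926/(-1604)/(-3264) + 1084/(-2726) = -1926*(-1/1604)*(-1/3264) + 1084*(-1/2726) = (963/802)*(-1/3264) - 542/1363 = -321/872576 - 542/1363 = -473373715/1189321088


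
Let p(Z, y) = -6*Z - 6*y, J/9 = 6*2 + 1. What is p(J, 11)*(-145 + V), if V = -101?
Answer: 188928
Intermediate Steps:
J = 117 (J = 9*(6*2 + 1) = 9*(12 + 1) = 9*13 = 117)
p(J, 11)*(-145 + V) = (-6*117 - 6*11)*(-145 - 101) = (-702 - 66)*(-246) = -768*(-246) = 188928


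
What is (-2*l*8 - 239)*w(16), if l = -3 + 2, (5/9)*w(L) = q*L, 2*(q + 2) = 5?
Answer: -16056/5 ≈ -3211.2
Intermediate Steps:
q = ½ (q = -2 + (½)*5 = -2 + 5/2 = ½ ≈ 0.50000)
w(L) = 9*L/10 (w(L) = 9*(L/2)/5 = 9*L/10)
l = -1
(-2*l*8 - 239)*w(16) = (-2*(-1)*8 - 239)*((9/10)*16) = (2*8 - 239)*(72/5) = (16 - 239)*(72/5) = -223*72/5 = -16056/5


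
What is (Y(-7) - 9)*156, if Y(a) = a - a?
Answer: -1404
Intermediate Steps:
Y(a) = 0
(Y(-7) - 9)*156 = (0 - 9)*156 = -9*156 = -1404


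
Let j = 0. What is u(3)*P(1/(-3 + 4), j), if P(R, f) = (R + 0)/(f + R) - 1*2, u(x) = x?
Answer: -3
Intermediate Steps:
P(R, f) = -2 + R/(R + f) (P(R, f) = R/(R + f) - 2 = -2 + R/(R + f))
u(3)*P(1/(-3 + 4), j) = 3*((-1/(-3 + 4) - 2*0)/(1/(-3 + 4) + 0)) = 3*((-1/1 + 0)/(1/1 + 0)) = 3*((-1*1 + 0)/(1 + 0)) = 3*((-1 + 0)/1) = 3*(1*(-1)) = 3*(-1) = -3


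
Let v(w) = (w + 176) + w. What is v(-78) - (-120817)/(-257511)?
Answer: 5029403/257511 ≈ 19.531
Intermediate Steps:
v(w) = 176 + 2*w (v(w) = (176 + w) + w = 176 + 2*w)
v(-78) - (-120817)/(-257511) = (176 + 2*(-78)) - (-120817)/(-257511) = (176 - 156) - (-120817)*(-1)/257511 = 20 - 1*120817/257511 = 20 - 120817/257511 = 5029403/257511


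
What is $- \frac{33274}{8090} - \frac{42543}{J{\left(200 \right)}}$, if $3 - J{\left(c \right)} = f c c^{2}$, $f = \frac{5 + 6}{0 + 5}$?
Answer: $- \frac{292639063654}{71191987865} \approx -4.1106$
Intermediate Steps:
$f = \frac{11}{5} \approx 2.2$
$J{\left(c \right)} = 3 - \frac{11 c^{3}}{5}$ ($J{\left(c \right)} = 3 - \frac{11 c c^{2}}{5} = 3 - \frac{11 c^{3}}{5}$)
$- \frac{33274}{8090} - \frac{42543}{J{\left(200 \right)}} = - \frac{33274}{8090} - \frac{42543}{3 - \frac{11 \cdot 200^{3}}{5}} = \left(-33274\right) \frac{1}{8090} - \frac{42543}{3 - 17600000} = - \frac{16637}{4045} - \frac{42543}{3 - 17600000} = - \frac{16637}{4045} - \frac{42543}{-17599997} = - \frac{16637}{4045} - - \frac{42543}{17599997} = - \frac{16637}{4045} + \frac{42543}{17599997} = - \frac{292639063654}{71191987865}$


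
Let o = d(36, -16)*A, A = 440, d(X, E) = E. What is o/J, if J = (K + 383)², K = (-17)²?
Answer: -55/3528 ≈ -0.015590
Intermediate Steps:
K = 289
J = 451584 (J = (289 + 383)² = 672² = 451584)
o = -7040 (o = -16*440 = -7040)
o/J = -7040/451584 = -7040*1/451584 = -55/3528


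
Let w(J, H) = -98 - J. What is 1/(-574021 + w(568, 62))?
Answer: -1/574687 ≈ -1.7401e-6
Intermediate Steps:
1/(-574021 + w(568, 62)) = 1/(-574021 + (-98 - 1*568)) = 1/(-574021 + (-98 - 568)) = 1/(-574021 - 666) = 1/(-574687) = -1/574687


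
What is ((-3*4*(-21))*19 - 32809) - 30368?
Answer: -58389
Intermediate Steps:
((-3*4*(-21))*19 - 32809) - 30368 = (-12*(-21)*19 - 32809) - 30368 = (252*19 - 32809) - 30368 = (4788 - 32809) - 30368 = -28021 - 30368 = -58389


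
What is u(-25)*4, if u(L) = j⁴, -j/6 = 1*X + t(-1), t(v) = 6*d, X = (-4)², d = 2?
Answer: 3186376704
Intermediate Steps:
X = 16
t(v) = 12 (t(v) = 6*2 = 12)
j = -168 (j = -6*(1*16 + 12) = -6*(16 + 12) = -6*28 = -168)
u(L) = 796594176 (u(L) = (-168)⁴ = 796594176)
u(-25)*4 = 796594176*4 = 3186376704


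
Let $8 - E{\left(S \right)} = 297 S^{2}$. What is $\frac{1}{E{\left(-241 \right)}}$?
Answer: $- \frac{1}{17250049} \approx -5.7971 \cdot 10^{-8}$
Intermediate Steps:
$E{\left(S \right)} = 8 - 297 S^{2}$
$\frac{1}{E{\left(-241 \right)}} = \frac{1}{8 - 297 \left(-241\right)^{2}} = \frac{1}{8 - 17250057} = \frac{1}{-17250049} = - \frac{1}{17250049}$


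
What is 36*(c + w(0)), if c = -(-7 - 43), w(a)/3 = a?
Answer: 1800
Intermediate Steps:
w(a) = 3*a
c = 50 (c = -1*(-50) = 50)
36*(c + w(0)) = 36*(50 + 3*0) = 36*(50 + 0) = 36*50 = 1800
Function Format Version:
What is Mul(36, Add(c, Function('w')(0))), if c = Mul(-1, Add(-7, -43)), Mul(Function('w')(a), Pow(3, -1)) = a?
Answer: 1800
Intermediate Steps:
Function('w')(a) = Mul(3, a)
c = 50 (c = Mul(-1, -50) = 50)
Mul(36, Add(c, Function('w')(0))) = Mul(36, Add(50, Mul(3, 0))) = Mul(36, Add(50, 0)) = Mul(36, 50) = 1800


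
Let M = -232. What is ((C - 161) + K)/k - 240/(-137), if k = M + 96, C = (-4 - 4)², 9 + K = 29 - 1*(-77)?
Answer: 240/137 ≈ 1.7518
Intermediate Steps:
K = 97 (K = -9 + (29 - 1*(-77)) = -9 + (29 + 77) = -9 + 106 = 97)
C = 64 (C = (-8)² = 64)
k = -136 (k = -232 + 96 = -136)
((C - 161) + K)/k - 240/(-137) = ((64 - 161) + 97)/(-136) - 240/(-137) = (-97 + 97)*(-1/136) - 240*(-1/137) = 0*(-1/136) + 240/137 = 0 + 240/137 = 240/137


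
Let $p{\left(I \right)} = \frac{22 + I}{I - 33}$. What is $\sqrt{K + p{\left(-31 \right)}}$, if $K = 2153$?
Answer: $\frac{\sqrt{137801}}{8} \approx 46.402$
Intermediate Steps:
$p{\left(I \right)} = \frac{22 + I}{-33 + I}$
$\sqrt{K + p{\left(-31 \right)}} = \sqrt{2153 + \frac{22 - 31}{-33 - 31}} = \sqrt{2153 + \frac{1}{-64} \left(-9\right)} = \sqrt{2153 - - \frac{9}{64}} = \sqrt{2153 + \frac{9}{64}} = \sqrt{\frac{137801}{64}} = \frac{\sqrt{137801}}{8}$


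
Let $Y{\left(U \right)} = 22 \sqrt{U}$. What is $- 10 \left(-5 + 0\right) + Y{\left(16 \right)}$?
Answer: $138$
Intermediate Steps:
$- 10 \left(-5 + 0\right) + Y{\left(16 \right)} = - 10 \left(-5 + 0\right) + 22 \sqrt{16} = \left(-10\right) \left(-5\right) + 22 \cdot 4 = 50 + 88 = 138$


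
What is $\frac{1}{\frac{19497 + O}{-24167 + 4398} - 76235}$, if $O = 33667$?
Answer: $- \frac{19769}{1507142879} \approx -1.3117 \cdot 10^{-5}$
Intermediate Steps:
$\frac{1}{\frac{19497 + O}{-24167 + 4398} - 76235} = \frac{1}{\frac{19497 + 33667}{-24167 + 4398} - 76235} = \frac{1}{\frac{53164}{-19769} - 76235} = \frac{1}{53164 \left(- \frac{1}{19769}\right) - 76235} = \frac{1}{- \frac{53164}{19769} - 76235} = \frac{1}{- \frac{1507142879}{19769}} = - \frac{19769}{1507142879}$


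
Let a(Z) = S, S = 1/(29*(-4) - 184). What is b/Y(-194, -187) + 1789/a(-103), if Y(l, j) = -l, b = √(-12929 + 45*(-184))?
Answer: -536700 + I*√21209/194 ≈ -5.367e+5 + 0.75069*I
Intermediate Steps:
S = -1/300 (S = 1/(-116 - 184) = 1/(-300) = -1/300 ≈ -0.0033333)
a(Z) = -1/300
b = I*√21209 (b = √(-12929 - 8280) = √(-21209) = I*√21209 ≈ 145.63*I)
b/Y(-194, -187) + 1789/a(-103) = (I*√21209)/((-1*(-194))) + 1789/(-1/300) = (I*√21209)/194 + 1789*(-300) = (I*√21209)*(1/194) - 536700 = I*√21209/194 - 536700 = -536700 + I*√21209/194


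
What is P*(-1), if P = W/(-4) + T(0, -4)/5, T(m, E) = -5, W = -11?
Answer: -7/4 ≈ -1.7500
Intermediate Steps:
P = 7/4 (P = -11/(-4) - 5/5 = -11*(-¼) - 5*⅕ = 11/4 - 1 = 7/4 ≈ 1.7500)
P*(-1) = (7/4)*(-1) = -7/4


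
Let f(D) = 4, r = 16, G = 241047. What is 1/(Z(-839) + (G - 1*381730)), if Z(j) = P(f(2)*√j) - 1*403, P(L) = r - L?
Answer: I/(2*(-70535*I + 2*√839)) ≈ -7.0887e-6 + 5.822e-9*I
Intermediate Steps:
P(L) = 16 - L
Z(j) = -387 - 4*√j (Z(j) = (16 - 4*√j) - 1*403 = (16 - 4*√j) - 403 = -387 - 4*√j)
1/(Z(-839) + (G - 1*381730)) = 1/((-387 - 4*I*√839) + (241047 - 1*381730)) = 1/((-387 - 4*I*√839) + (241047 - 381730)) = 1/((-387 - 4*I*√839) - 140683) = 1/(-141070 - 4*I*√839)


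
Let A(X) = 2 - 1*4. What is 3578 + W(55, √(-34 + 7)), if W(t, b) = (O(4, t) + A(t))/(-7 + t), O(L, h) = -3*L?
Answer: 85865/24 ≈ 3577.7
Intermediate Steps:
A(X) = -2 (A(X) = 2 - 4 = -2)
W(t, b) = -14/(-7 + t) (W(t, b) = (-3*4 - 2)/(-7 + t) = (-12 - 2)/(-7 + t) = -14/(-7 + t))
3578 + W(55, √(-34 + 7)) = 3578 - 14/(-7 + 55) = 3578 - 14/48 = 3578 - 14*1/48 = 3578 - 7/24 = 85865/24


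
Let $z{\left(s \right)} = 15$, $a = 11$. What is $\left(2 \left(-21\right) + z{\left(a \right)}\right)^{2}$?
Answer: $729$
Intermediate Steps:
$\left(2 \left(-21\right) + z{\left(a \right)}\right)^{2} = \left(2 \left(-21\right) + 15\right)^{2} = \left(-42 + 15\right)^{2} = \left(-27\right)^{2} = 729$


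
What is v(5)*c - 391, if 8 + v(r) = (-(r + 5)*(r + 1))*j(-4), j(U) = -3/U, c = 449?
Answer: -24188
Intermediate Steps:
v(r) = -8 - 3*(1 + r)*(5 + r)/4 (v(r) = -8 + (-(r + 5)*(r + 1))*(-3/(-4)) = -8 + (-(5 + r)*(1 + r))*(-3*(-¼)) = -8 - (1 + r)*(5 + r)*(¾) = -8 - 3*(1 + r)*(5 + r)/4)
v(5)*c - 391 = (-47/4 - 9/2*5 - ¾*5²)*449 - 391 = (-47/4 - 45/2 - ¾*25)*449 - 391 = (-47/4 - 45/2 - 75/4)*449 - 391 = -53*449 - 391 = -23797 - 391 = -24188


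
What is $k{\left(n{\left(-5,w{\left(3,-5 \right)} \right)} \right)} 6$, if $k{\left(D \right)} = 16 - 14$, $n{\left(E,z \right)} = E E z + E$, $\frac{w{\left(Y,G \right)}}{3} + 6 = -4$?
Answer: $12$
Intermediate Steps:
$w{\left(Y,G \right)} = -30$ ($w{\left(Y,G \right)} = -18 + 3 \left(-4\right) = -18 - 12 = -30$)
$n{\left(E,z \right)} = E + z E^{2}$ ($n{\left(E,z \right)} = E^{2} z + E = z E^{2} + E = E + z E^{2}$)
$k{\left(D \right)} = 2$ ($k{\left(D \right)} = 16 - 14 = 2$)
$k{\left(n{\left(-5,w{\left(3,-5 \right)} \right)} \right)} 6 = 2 \cdot 6 = 12$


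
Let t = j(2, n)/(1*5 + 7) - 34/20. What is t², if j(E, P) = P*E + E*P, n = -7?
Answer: 14641/900 ≈ 16.268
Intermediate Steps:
j(E, P) = 2*E*P (j(E, P) = E*P + E*P = 2*E*P)
t = -121/30 (t = (2*2*(-7))/(1*5 + 7) - 34/20 = -28/(5 + 7) - 34*1/20 = -28/12 - 17/10 = -28*1/12 - 17/10 = -7/3 - 17/10 = -121/30 ≈ -4.0333)
t² = (-121/30)² = 14641/900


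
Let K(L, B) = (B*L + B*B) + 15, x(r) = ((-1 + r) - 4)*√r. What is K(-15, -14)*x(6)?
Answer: 421*√6 ≈ 1031.2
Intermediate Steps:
x(r) = √r*(-5 + r) (x(r) = (-5 + r)*√r = √r*(-5 + r))
K(L, B) = 15 + B² + B*L (K(L, B) = (B*L + B²) + 15 = (B² + B*L) + 15 = 15 + B² + B*L)
K(-15, -14)*x(6) = (15 + (-14)² - 14*(-15))*(√6*(-5 + 6)) = (15 + 196 + 210)*(√6*1) = 421*√6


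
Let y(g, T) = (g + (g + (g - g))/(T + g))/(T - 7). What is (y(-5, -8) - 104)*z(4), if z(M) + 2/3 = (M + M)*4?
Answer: -126712/39 ≈ -3249.0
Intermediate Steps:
z(M) = -⅔ + 8*M (z(M) = -⅔ + (M + M)*4 = -⅔ + (2*M)*4 = -⅔ + 8*M)
y(g, T) = (g + g/(T + g))/(-7 + T) (y(g, T) = (g + (g + 0)/(T + g))/(-7 + T) = (g + g/(T + g))/(-7 + T))
(y(-5, -8) - 104)*z(4) = (-5*(1 - 8 - 5)/((-8)² - 7*(-8) - 7*(-5) - 8*(-5)) - 104)*(-⅔ + 8*4) = (-5*(-12)/(64 + 56 + 35 + 40) - 104)*(-⅔ + 32) = (-5*(-12)/195 - 104)*(94/3) = (-5*1/195*(-12) - 104)*(94/3) = (4/13 - 104)*(94/3) = -1348/13*94/3 = -126712/39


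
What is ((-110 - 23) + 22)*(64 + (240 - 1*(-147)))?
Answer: -50061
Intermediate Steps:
((-110 - 23) + 22)*(64 + (240 - 1*(-147))) = (-133 + 22)*(64 + (240 + 147)) = -111*(64 + 387) = -111*451 = -50061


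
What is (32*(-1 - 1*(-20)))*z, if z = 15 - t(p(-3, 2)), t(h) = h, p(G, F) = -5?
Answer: 12160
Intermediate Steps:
z = 20 (z = 15 - 1*(-5) = 15 + 5 = 20)
(32*(-1 - 1*(-20)))*z = (32*(-1 - 1*(-20)))*20 = (32*(-1 + 20))*20 = (32*19)*20 = 608*20 = 12160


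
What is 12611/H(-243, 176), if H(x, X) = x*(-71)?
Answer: 12611/17253 ≈ 0.73095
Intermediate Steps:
H(x, X) = -71*x
12611/H(-243, 176) = 12611/((-71*(-243))) = 12611/17253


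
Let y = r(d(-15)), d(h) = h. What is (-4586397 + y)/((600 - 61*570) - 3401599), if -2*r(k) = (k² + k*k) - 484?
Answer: 4586380/3435769 ≈ 1.3349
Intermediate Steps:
r(k) = 242 - k² (r(k) = -((k² + k*k) - 484)/2 = -((k² + k²) - 484)/2 = -(2*k² - 484)/2 = -(-484 + 2*k²)/2 = 242 - k²)
y = 17 (y = 242 - 1*(-15)² = 242 - 1*225 = 242 - 225 = 17)
(-4586397 + y)/((600 - 61*570) - 3401599) = (-4586397 + 17)/((600 - 61*570) - 3401599) = -4586380/((600 - 34770) - 3401599) = -4586380/(-34170 - 3401599) = -4586380/(-3435769) = -4586380*(-1/3435769) = 4586380/3435769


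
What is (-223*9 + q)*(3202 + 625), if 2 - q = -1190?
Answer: -3119005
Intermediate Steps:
q = 1192 (q = 2 - 1*(-1190) = 2 + 1190 = 1192)
(-223*9 + q)*(3202 + 625) = (-223*9 + 1192)*(3202 + 625) = (-2007 + 1192)*3827 = -815*3827 = -3119005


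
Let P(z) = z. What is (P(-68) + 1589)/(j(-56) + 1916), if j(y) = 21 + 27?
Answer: 1521/1964 ≈ 0.77444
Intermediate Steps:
j(y) = 48
(P(-68) + 1589)/(j(-56) + 1916) = (-68 + 1589)/(48 + 1916) = 1521/1964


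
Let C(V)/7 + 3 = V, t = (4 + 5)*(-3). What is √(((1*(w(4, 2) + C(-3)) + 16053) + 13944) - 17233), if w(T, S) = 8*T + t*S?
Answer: 10*√127 ≈ 112.69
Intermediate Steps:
t = -27 (t = 9*(-3) = -27)
C(V) = -21 + 7*V
w(T, S) = -27*S + 8*T (w(T, S) = 8*T - 27*S = -27*S + 8*T)
√(((1*(w(4, 2) + C(-3)) + 16053) + 13944) - 17233) = √(((1*((-27*2 + 8*4) + (-21 + 7*(-3))) + 16053) + 13944) - 17233) = √(((1*((-54 + 32) + (-21 - 21)) + 16053) + 13944) - 17233) = √(((1*(-22 - 42) + 16053) + 13944) - 17233) = √(((1*(-64) + 16053) + 13944) - 17233) = √(((-64 + 16053) + 13944) - 17233) = √((15989 + 13944) - 17233) = √(29933 - 17233) = √12700 = 10*√127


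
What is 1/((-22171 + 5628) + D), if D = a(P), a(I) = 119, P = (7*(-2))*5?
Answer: -1/16424 ≈ -6.0886e-5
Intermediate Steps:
P = -70 (P = -14*5 = -70)
D = 119
1/((-22171 + 5628) + D) = 1/((-22171 + 5628) + 119) = 1/(-16543 + 119) = 1/(-16424) = -1/16424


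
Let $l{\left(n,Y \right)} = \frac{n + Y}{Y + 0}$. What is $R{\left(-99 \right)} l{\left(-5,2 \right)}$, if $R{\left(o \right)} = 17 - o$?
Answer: $-174$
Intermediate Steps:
$l{\left(n,Y \right)} = \frac{Y + n}{Y}$
$R{\left(-99 \right)} l{\left(-5,2 \right)} = \left(17 - -99\right) \frac{2 - 5}{2} = \left(17 + 99\right) \frac{1}{2} \left(-3\right) = 116 \left(- \frac{3}{2}\right) = -174$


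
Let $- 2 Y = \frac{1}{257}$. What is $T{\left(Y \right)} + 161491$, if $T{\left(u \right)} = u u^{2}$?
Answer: $\frac{21929951985303}{135796744} \approx 1.6149 \cdot 10^{5}$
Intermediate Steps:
$Y = - \frac{1}{514}$ ($Y = - \frac{1}{2 \cdot 257} = \left(- \frac{1}{2}\right) \frac{1}{257} = - \frac{1}{514} \approx -0.0019455$)
$T{\left(u \right)} = u^{3}$
$T{\left(Y \right)} + 161491 = \left(- \frac{1}{514}\right)^{3} + 161491 = - \frac{1}{135796744} + 161491 = \frac{21929951985303}{135796744}$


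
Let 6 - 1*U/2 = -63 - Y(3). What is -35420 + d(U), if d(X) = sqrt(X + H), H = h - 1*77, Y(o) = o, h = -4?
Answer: -35420 + 3*sqrt(7) ≈ -35412.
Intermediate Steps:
H = -81 (H = -4 - 1*77 = -4 - 77 = -81)
U = 144 (U = 12 - 2*(-63 - 1*3) = 12 - 2*(-63 - 3) = 12 - 2*(-66) = 12 + 132 = 144)
d(X) = sqrt(-81 + X) (d(X) = sqrt(X - 81) = sqrt(-81 + X))
-35420 + d(U) = -35420 + sqrt(-81 + 144) = -35420 + sqrt(63) = -35420 + 3*sqrt(7)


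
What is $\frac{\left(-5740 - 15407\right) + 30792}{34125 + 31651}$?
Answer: $\frac{9645}{65776} \approx 0.14663$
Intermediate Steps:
$\frac{\left(-5740 - 15407\right) + 30792}{34125 + 31651} = \frac{\left(-5740 - 15407\right) + 30792}{65776} = \left(-21147 + 30792\right) \frac{1}{65776} = 9645 \cdot \frac{1}{65776} = \frac{9645}{65776}$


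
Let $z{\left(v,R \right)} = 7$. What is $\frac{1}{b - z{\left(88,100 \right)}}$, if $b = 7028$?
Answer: $\frac{1}{7021} \approx 0.00014243$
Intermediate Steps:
$\frac{1}{b - z{\left(88,100 \right)}} = \frac{1}{7028 - 7} = \frac{1}{7021}$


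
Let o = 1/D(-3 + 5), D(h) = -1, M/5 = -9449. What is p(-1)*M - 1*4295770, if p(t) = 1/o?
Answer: -4248525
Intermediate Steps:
M = -47245 (M = 5*(-9449) = -47245)
o = -1 (o = 1/(-1) = -1)
p(t) = -1 (p(t) = 1/(-1) = -1)
p(-1)*M - 1*4295770 = -1*(-47245) - 1*4295770 = 47245 - 4295770 = -4248525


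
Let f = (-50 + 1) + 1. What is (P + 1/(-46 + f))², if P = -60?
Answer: 31820881/8836 ≈ 3601.3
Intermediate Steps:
f = -48 (f = -49 + 1 = -48)
(P + 1/(-46 + f))² = (-60 + 1/(-46 - 48))² = (-60 + 1/(-94))² = (-60 - 1/94)² = (-5641/94)² = 31820881/8836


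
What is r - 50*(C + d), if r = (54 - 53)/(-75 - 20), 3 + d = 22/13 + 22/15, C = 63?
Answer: -11700239/3705 ≈ -3158.0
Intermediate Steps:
d = 31/195 (d = -3 + (22/13 + 22/15) = -3 + 616/195 = 31/195 ≈ 0.15897)
r = -1/95 (r = 1/(-95) = 1*(-1/95) = -1/95 ≈ -0.010526)
r - 50*(C + d) = -1/95 - 50*(63 + 31/195) = -1/95 - 50*12316/195 = -1/95 - 123160/39 = -11700239/3705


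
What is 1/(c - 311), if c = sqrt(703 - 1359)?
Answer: -311/97377 - 4*I*sqrt(41)/97377 ≈ -0.0031938 - 0.00026302*I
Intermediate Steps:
c = 4*I*sqrt(41) (c = sqrt(-656) = 4*I*sqrt(41) ≈ 25.612*I)
1/(c - 311) = 1/(4*I*sqrt(41) - 311) = 1/(-311 + 4*I*sqrt(41))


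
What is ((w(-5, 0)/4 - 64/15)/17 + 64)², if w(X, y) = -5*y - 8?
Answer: 263283076/65025 ≈ 4049.0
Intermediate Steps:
w(X, y) = -8 - 5*y
((w(-5, 0)/4 - 64/15)/17 + 64)² = (((-8 - 5*0)/4 - 64/15)/17 + 64)² = (((-8 + 0)*(¼) - 64*1/15)*(1/17) + 64)² = ((-8*¼ - 64/15)*(1/17) + 64)² = ((-2 - 64/15)*(1/17) + 64)² = (-94/15*1/17 + 64)² = (-94/255 + 64)² = (16226/255)² = 263283076/65025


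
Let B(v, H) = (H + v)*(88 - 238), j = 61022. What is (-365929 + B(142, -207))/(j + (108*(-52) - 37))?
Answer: -356179/55369 ≈ -6.4328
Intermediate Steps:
B(v, H) = -150*H - 150*v (B(v, H) = (H + v)*(-150) = -150*H - 150*v)
(-365929 + B(142, -207))/(j + (108*(-52) - 37)) = (-365929 + (-150*(-207) - 150*142))/(61022 + (108*(-52) - 37)) = (-365929 + (31050 - 21300))/(61022 + (-5616 - 37)) = (-365929 + 9750)/(61022 - 5653) = -356179/55369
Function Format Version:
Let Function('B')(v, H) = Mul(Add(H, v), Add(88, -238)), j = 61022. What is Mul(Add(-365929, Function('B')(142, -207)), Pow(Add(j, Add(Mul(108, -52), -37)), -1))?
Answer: Rational(-356179, 55369) ≈ -6.4328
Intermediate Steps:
Function('B')(v, H) = Add(Mul(-150, H), Mul(-150, v)) (Function('B')(v, H) = Mul(Add(H, v), -150) = Add(Mul(-150, H), Mul(-150, v)))
Mul(Add(-365929, Function('B')(142, -207)), Pow(Add(j, Add(Mul(108, -52), -37)), -1)) = Mul(Add(-365929, Add(Mul(-150, -207), Mul(-150, 142))), Pow(Add(61022, Add(Mul(108, -52), -37)), -1)) = Mul(Add(-365929, Add(31050, -21300)), Pow(Add(61022, Add(-5616, -37)), -1)) = Mul(Add(-365929, 9750), Pow(Add(61022, -5653), -1)) = Mul(-356179, Pow(55369, -1)) = Mul(-356179, Rational(1, 55369)) = Rational(-356179, 55369)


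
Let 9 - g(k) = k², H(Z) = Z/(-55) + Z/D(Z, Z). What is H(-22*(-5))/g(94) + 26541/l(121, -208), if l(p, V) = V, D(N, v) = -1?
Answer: -198017/1552 ≈ -127.59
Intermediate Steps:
H(Z) = -56*Z/55 (H(Z) = Z/(-55) + Z/(-1) = Z*(-1/55) + Z*(-1) = -Z/55 - Z = -56*Z/55)
g(k) = 9 - k²
H(-22*(-5))/g(94) + 26541/l(121, -208) = (-(-112)*(-5)/5)/(9 - 1*94²) + 26541/(-208) = (-56/55*110)/(9 - 1*8836) + 26541*(-1/208) = -112/(9 - 8836) - 26541/208 = -112/(-8827) - 26541/208 = -112*(-1/8827) - 26541/208 = 16/1261 - 26541/208 = -198017/1552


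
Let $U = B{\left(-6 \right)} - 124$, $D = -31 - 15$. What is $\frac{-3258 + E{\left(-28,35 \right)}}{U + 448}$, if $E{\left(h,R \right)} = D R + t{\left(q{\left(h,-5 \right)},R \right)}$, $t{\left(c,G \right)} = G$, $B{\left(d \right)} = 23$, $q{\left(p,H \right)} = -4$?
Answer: $- \frac{4833}{347} \approx -13.928$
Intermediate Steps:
$D = -46$
$U = -101$ ($U = 23 - 124 = -101$)
$E{\left(h,R \right)} = - 45 R$ ($E{\left(h,R \right)} = - 46 R + R = - 45 R$)
$\frac{-3258 + E{\left(-28,35 \right)}}{U + 448} = \frac{-3258 - 1575}{-101 + 448} = \frac{-3258 - 1575}{347} = \left(-4833\right) \frac{1}{347} = - \frac{4833}{347}$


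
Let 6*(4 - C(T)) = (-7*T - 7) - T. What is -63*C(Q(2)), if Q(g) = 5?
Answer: -1491/2 ≈ -745.50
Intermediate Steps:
C(T) = 31/6 + 4*T/3 (C(T) = 4 - ((-7*T - 7) - T)/6 = 4 - ((-7 - 7*T) - T)/6 = 4 - (-7 - 8*T)/6 = 4 + (7/6 + 4*T/3) = 31/6 + 4*T/3)
-63*C(Q(2)) = -63*(31/6 + (4/3)*5) = -63*(31/6 + 20/3) = -63*71/6 = -1491/2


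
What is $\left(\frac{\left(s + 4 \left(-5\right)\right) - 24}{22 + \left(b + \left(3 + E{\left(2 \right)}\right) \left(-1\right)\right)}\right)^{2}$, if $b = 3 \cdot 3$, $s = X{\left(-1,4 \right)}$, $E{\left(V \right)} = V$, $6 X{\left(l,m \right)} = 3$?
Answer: $\frac{7569}{2704} \approx 2.7992$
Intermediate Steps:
$X{\left(l,m \right)} = \frac{1}{2}$ ($X{\left(l,m \right)} = \frac{1}{6} \cdot 3 = \frac{1}{2}$)
$s = \frac{1}{2} \approx 0.5$
$b = 9$
$\left(\frac{\left(s + 4 \left(-5\right)\right) - 24}{22 + \left(b + \left(3 + E{\left(2 \right)}\right) \left(-1\right)\right)}\right)^{2} = \left(\frac{\left(\frac{1}{2} + 4 \left(-5\right)\right) - 24}{22 + \left(9 + \left(3 + 2\right) \left(-1\right)\right)}\right)^{2} = \left(\frac{\left(\frac{1}{2} - 20\right) - 24}{22 + \left(9 + 5 \left(-1\right)\right)}\right)^{2} = \left(\frac{- \frac{39}{2} - 24}{22 + \left(9 - 5\right)}\right)^{2} = \left(- \frac{87}{2 \left(22 + 4\right)}\right)^{2} = \left(- \frac{87}{2 \cdot 26}\right)^{2} = \left(\left(- \frac{87}{2}\right) \frac{1}{26}\right)^{2} = \left(- \frac{87}{52}\right)^{2} = \frac{7569}{2704}$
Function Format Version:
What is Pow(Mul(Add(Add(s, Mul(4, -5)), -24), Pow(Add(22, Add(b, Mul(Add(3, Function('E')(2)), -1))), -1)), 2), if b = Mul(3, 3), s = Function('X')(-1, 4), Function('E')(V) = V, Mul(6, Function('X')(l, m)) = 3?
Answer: Rational(7569, 2704) ≈ 2.7992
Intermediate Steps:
Function('X')(l, m) = Rational(1, 2) (Function('X')(l, m) = Mul(Rational(1, 6), 3) = Rational(1, 2))
s = Rational(1, 2) ≈ 0.50000
b = 9
Pow(Mul(Add(Add(s, Mul(4, -5)), -24), Pow(Add(22, Add(b, Mul(Add(3, Function('E')(2)), -1))), -1)), 2) = Pow(Mul(Add(Add(Rational(1, 2), Mul(4, -5)), -24), Pow(Add(22, Add(9, Mul(Add(3, 2), -1))), -1)), 2) = Pow(Mul(Add(Add(Rational(1, 2), -20), -24), Pow(Add(22, Add(9, Mul(5, -1))), -1)), 2) = Pow(Mul(Add(Rational(-39, 2), -24), Pow(Add(22, Add(9, -5)), -1)), 2) = Pow(Mul(Rational(-87, 2), Pow(Add(22, 4), -1)), 2) = Pow(Mul(Rational(-87, 2), Pow(26, -1)), 2) = Pow(Mul(Rational(-87, 2), Rational(1, 26)), 2) = Pow(Rational(-87, 52), 2) = Rational(7569, 2704)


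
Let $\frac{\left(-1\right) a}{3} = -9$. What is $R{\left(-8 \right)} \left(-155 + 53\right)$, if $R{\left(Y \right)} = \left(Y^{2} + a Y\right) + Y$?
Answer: $16320$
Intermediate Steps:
$a = 27$ ($a = \left(-3\right) \left(-9\right) = 27$)
$R{\left(Y \right)} = Y^{2} + 28 Y$ ($R{\left(Y \right)} = \left(Y^{2} + 27 Y\right) + Y = Y^{2} + 28 Y$)
$R{\left(-8 \right)} \left(-155 + 53\right) = - 8 \left(28 - 8\right) \left(-155 + 53\right) = \left(-8\right) 20 \left(-102\right) = \left(-160\right) \left(-102\right) = 16320$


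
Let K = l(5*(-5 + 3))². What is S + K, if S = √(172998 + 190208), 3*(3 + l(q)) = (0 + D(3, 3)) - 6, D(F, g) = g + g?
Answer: 9 + √363206 ≈ 611.67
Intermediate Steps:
D(F, g) = 2*g
l(q) = -3 (l(q) = -3 + ((0 + 2*3) - 6)/3 = -3 + ((0 + 6) - 6)/3 = -3 + (6 - 6)/3 = -3 + (⅓)*0 = -3 + 0 = -3)
S = √363206 ≈ 602.67
K = 9 (K = (-3)² = 9)
S + K = √363206 + 9 = 9 + √363206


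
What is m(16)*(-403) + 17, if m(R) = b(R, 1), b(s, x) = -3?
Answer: 1226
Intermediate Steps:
m(R) = -3
m(16)*(-403) + 17 = -3*(-403) + 17 = 1209 + 17 = 1226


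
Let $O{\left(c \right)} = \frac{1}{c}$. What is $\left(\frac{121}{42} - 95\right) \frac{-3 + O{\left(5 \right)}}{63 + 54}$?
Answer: $\frac{3869}{1755} \approx 2.2046$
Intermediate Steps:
$\left(\frac{121}{42} - 95\right) \frac{-3 + O{\left(5 \right)}}{63 + 54} = \left(\frac{121}{42} - 95\right) \frac{-3 + \frac{1}{5}}{63 + 54} = \left(121 \cdot \frac{1}{42} - 95\right) \frac{-3 + \frac{1}{5}}{117} = \left(\frac{121}{42} - 95\right) \left(\left(- \frac{14}{5}\right) \frac{1}{117}\right) = \left(- \frac{3869}{42}\right) \left(- \frac{14}{585}\right) = \frac{3869}{1755}$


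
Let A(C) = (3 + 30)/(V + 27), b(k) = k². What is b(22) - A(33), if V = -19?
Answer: 3839/8 ≈ 479.88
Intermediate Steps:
A(C) = 33/8 (A(C) = (3 + 30)/(-19 + 27) = 33/8)
b(22) - A(33) = 22² - 1*33/8 = 484 - 33/8 = 3839/8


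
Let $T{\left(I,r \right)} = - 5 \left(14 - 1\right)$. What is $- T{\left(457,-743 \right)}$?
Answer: $65$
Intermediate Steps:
$T{\left(I,r \right)} = -65$ ($T{\left(I,r \right)} = \left(-5\right) 13 = -65$)
$- T{\left(457,-743 \right)} = \left(-1\right) \left(-65\right) = 65$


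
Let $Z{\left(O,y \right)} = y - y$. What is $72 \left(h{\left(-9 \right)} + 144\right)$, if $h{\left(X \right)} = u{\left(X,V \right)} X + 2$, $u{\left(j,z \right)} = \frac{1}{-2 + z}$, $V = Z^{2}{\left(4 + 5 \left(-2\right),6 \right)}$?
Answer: $10836$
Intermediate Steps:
$Z{\left(O,y \right)} = 0$
$V = 0$ ($V = 0^{2} = 0$)
$h{\left(X \right)} = 2 - \frac{X}{2}$ ($h{\left(X \right)} = \frac{X}{-2 + 0} + 2 = \frac{X}{-2} + 2 = - \frac{X}{2} + 2 = 2 - \frac{X}{2}$)
$72 \left(h{\left(-9 \right)} + 144\right) = 72 \left(\left(2 - - \frac{9}{2}\right) + 144\right) = 72 \left(\left(2 + \frac{9}{2}\right) + 144\right) = 72 \left(\frac{13}{2} + 144\right) = 72 \cdot \frac{301}{2} = 10836$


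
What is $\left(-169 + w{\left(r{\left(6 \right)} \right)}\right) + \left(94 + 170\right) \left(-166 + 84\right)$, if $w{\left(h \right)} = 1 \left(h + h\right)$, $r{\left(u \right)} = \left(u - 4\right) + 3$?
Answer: $-21807$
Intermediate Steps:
$r{\left(u \right)} = -1 + u$ ($r{\left(u \right)} = \left(-4 + u\right) + 3 = -1 + u$)
$w{\left(h \right)} = 2 h$ ($w{\left(h \right)} = 1 \cdot 2 h = 2 h$)
$\left(-169 + w{\left(r{\left(6 \right)} \right)}\right) + \left(94 + 170\right) \left(-166 + 84\right) = \left(-169 + 2 \left(-1 + 6\right)\right) + \left(94 + 170\right) \left(-166 + 84\right) = \left(-169 + 2 \cdot 5\right) + 264 \left(-82\right) = \left(-169 + 10\right) - 21648 = -159 - 21648 = -21807$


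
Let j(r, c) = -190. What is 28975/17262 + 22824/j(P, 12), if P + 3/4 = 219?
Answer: -194241319/1639890 ≈ -118.45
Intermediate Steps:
P = 873/4 (P = -3/4 + 219 = 873/4 ≈ 218.25)
28975/17262 + 22824/j(P, 12) = 28975/17262 + 22824/(-190) = 28975*(1/17262) + 22824*(-1/190) = 28975/17262 - 11412/95 = -194241319/1639890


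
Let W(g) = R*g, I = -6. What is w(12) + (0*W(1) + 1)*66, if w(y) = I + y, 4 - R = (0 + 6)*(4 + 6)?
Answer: 72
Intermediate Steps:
R = -56 (R = 4 - (0 + 6)*(4 + 6) = 4 - 6*10 = 4 - 1*60 = 4 - 60 = -56)
w(y) = -6 + y
W(g) = -56*g
w(12) + (0*W(1) + 1)*66 = (-6 + 12) + (0*(-56*1) + 1)*66 = 6 + (0*(-56) + 1)*66 = 6 + (0 + 1)*66 = 6 + 1*66 = 6 + 66 = 72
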